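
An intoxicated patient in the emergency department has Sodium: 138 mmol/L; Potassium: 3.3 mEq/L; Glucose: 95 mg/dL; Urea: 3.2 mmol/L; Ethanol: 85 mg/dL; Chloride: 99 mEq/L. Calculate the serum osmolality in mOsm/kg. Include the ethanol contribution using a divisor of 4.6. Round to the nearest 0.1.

Calculated osmolality = 2·Na + glucose/18 + urea + ethanol/4.6
= 2·138 + 95/18 + 3.2 + 85/4.6
= 276 + 5.28 + 3.20 + 18.48
= 302.96 mOsm/kg

303.0 mOsm/kg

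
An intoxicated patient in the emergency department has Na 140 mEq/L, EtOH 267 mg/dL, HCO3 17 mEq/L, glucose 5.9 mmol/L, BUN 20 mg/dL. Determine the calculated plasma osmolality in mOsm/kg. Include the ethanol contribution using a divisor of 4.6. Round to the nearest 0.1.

Calculated osmolality = 2·Na + glucose + BUN/2.8 + ethanol/4.6
= 2·140 + 5.9 + 20/2.8 + 267/4.6
= 280 + 5.90 + 7.14 + 58.04
= 351.08 mOsm/kg

351.1 mOsm/kg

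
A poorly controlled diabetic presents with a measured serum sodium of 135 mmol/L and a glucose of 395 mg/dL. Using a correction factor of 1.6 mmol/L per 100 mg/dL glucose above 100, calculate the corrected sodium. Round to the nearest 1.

Corrected Na = measured Na + 1.6 · (glucose − 100)/100
= 135 + 1.6 · (395 − 100)/100
= 135 + 4.7
= 139.7 mmol/L

140 mmol/L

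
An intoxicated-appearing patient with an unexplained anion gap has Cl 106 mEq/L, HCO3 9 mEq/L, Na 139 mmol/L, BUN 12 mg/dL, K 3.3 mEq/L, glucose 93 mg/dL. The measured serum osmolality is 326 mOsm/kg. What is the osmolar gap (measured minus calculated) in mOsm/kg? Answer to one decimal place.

Calculated osmolality = 2·Na + glucose/18 + BUN/2.8
= 2·139 + 93/18 + 12/2.8
= 278 + 5.17 + 4.29
= 287.46 mOsm/kg ≈ 287.5 mOsm/kg
Osmolar gap = measured − calculated = 326 − 287.5 = 38.5 mOsm/kg

38.5 mOsm/kg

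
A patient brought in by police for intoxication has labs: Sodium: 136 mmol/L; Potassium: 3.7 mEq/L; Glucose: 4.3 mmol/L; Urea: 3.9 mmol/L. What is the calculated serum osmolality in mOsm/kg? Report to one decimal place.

Calculated osmolality = 2·Na + glucose + urea
= 2·136 + 4.3 + 3.9
= 272 + 4.30 + 3.90
= 280.2 mOsm/kg

280.2 mOsm/kg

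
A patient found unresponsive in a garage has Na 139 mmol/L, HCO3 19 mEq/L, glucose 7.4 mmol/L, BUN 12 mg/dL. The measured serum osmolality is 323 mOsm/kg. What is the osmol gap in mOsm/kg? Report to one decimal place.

33.3 mOsm/kg

Calculated osmolality = 2·Na + glucose + BUN/2.8
= 2·139 + 7.4 + 12/2.8
= 278 + 7.40 + 4.29
= 289.69 mOsm/kg ≈ 289.7 mOsm/kg
Osmolar gap = measured − calculated = 323 − 289.7 = 33.3 mOsm/kg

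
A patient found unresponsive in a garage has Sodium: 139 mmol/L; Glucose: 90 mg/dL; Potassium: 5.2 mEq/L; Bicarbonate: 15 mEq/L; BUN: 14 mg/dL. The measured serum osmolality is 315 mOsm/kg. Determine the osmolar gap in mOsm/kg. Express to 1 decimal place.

27.0 mOsm/kg

Calculated osmolality = 2·Na + glucose/18 + BUN/2.8
= 2·139 + 90/18 + 14/2.8
= 278 + 5 + 5
= 288 mOsm/kg ≈ 288.0 mOsm/kg
Osmolar gap = measured − calculated = 315 − 288.0 = 27.0 mOsm/kg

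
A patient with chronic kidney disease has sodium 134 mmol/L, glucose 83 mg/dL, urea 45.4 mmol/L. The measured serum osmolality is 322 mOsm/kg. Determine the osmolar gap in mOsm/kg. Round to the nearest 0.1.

Calculated osmolality = 2·Na + glucose/18 + urea
= 2·134 + 83/18 + 45.4
= 268 + 4.61 + 45.40
= 318.01 mOsm/kg ≈ 318.0 mOsm/kg
Osmolar gap = measured − calculated = 322 − 318.0 = 4.0 mOsm/kg

4.0 mOsm/kg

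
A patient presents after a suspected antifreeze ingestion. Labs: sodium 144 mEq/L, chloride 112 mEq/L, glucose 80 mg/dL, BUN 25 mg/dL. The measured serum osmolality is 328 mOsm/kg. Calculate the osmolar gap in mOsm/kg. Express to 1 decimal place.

Calculated osmolality = 2·Na + glucose/18 + BUN/2.8
= 2·144 + 80/18 + 25/2.8
= 288 + 4.44 + 8.93
= 301.37 mOsm/kg ≈ 301.4 mOsm/kg
Osmolar gap = measured − calculated = 328 − 301.4 = 26.6 mOsm/kg

26.6 mOsm/kg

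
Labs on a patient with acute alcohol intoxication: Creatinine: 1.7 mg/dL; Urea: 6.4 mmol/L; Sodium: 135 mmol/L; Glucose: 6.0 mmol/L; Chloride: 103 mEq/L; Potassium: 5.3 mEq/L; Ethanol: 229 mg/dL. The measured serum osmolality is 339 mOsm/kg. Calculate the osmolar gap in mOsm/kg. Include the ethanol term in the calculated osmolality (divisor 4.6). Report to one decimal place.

Calculated osmolality = 2·Na + glucose + urea + ethanol/4.6
= 2·135 + 6 + 6.4 + 229/4.6
= 270 + 6 + 6.40 + 49.78
= 332.18 mOsm/kg ≈ 332.2 mOsm/kg
Osmolar gap = measured − calculated = 339 − 332.2 = 6.8 mOsm/kg

6.8 mOsm/kg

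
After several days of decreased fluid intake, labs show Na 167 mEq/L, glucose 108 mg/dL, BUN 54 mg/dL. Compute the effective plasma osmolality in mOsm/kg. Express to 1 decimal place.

340.0 mOsm/kg

Effective osmolality excludes urea (freely permeant across cell membranes):
2·Na + glucose/18
= 2·167 + 108/18
= 334 + 6
= 340 mOsm/kg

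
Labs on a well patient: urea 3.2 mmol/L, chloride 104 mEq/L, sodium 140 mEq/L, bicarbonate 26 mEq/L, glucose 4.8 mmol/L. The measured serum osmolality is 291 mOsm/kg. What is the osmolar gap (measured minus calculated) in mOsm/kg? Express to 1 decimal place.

Calculated osmolality = 2·Na + glucose + urea
= 2·140 + 4.8 + 3.2
= 280 + 4.80 + 3.20
= 288 mOsm/kg ≈ 288.0 mOsm/kg
Osmolar gap = measured − calculated = 291 − 288.0 = 3.0 mOsm/kg

3.0 mOsm/kg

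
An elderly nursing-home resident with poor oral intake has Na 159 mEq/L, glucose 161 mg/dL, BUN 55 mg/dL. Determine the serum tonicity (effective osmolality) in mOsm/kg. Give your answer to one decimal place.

326.9 mOsm/kg

Effective osmolality excludes urea (freely permeant across cell membranes):
2·Na + glucose/18
= 2·159 + 161/18
= 318 + 8.94
= 326.94 mOsm/kg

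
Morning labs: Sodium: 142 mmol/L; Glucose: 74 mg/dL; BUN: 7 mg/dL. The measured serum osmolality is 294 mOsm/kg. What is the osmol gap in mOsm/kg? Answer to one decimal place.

3.4 mOsm/kg

Calculated osmolality = 2·Na + glucose/18 + BUN/2.8
= 2·142 + 74/18 + 7/2.8
= 284 + 4.11 + 2.50
= 290.61 mOsm/kg ≈ 290.6 mOsm/kg
Osmolar gap = measured − calculated = 294 − 290.6 = 3.4 mOsm/kg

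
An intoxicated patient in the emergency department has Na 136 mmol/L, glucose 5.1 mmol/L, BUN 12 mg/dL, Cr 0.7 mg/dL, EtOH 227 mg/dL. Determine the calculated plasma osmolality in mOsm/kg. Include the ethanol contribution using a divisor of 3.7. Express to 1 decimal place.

342.7 mOsm/kg

Calculated osmolality = 2·Na + glucose + BUN/2.8 + ethanol/3.7
= 2·136 + 5.1 + 12/2.8 + 227/3.7
= 272 + 5.10 + 4.29 + 61.35
= 342.74 mOsm/kg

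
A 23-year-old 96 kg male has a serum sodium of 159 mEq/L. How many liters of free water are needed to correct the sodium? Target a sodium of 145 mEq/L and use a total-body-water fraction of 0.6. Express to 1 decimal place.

TBW = 0.6 · 96 = 57.6 L
Free water deficit = TBW · (Na/145 − 1)
= 57.6 · (159/145 − 1)
= 57.6 · 0.0966
= 5.56 L

5.6 L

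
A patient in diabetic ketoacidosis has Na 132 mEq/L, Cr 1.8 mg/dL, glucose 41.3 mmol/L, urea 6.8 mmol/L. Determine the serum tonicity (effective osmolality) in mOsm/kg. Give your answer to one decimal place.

305.3 mOsm/kg

Effective osmolality excludes urea (freely permeant across cell membranes):
2·Na + glucose
= 2·132 + 41.3
= 264 + 41.3
= 305.3 mOsm/kg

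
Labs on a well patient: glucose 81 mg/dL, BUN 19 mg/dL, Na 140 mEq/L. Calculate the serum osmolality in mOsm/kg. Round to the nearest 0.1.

291.3 mOsm/kg

Calculated osmolality = 2·Na + glucose/18 + BUN/2.8
= 2·140 + 81/18 + 19/2.8
= 280 + 4.50 + 6.79
= 291.29 mOsm/kg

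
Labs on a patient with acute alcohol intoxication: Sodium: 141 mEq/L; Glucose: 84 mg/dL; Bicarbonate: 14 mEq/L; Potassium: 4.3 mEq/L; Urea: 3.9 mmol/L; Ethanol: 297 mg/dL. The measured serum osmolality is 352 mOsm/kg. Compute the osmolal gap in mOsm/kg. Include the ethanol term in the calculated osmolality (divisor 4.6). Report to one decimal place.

Calculated osmolality = 2·Na + glucose/18 + urea + ethanol/4.6
= 2·141 + 84/18 + 3.9 + 297/4.6
= 282 + 4.67 + 3.90 + 64.57
= 355.14 mOsm/kg ≈ 355.1 mOsm/kg
Osmolar gap = measured − calculated = 352 − 355.1 = -3.1 mOsm/kg

-3.1 mOsm/kg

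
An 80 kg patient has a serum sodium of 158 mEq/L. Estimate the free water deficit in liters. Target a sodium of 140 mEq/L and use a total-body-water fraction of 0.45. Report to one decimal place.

TBW = 0.45 · 80 = 36 L
Free water deficit = TBW · (Na/140 − 1)
= 36 · (158/140 − 1)
= 36 · 0.1286
= 4.63 L

4.6 L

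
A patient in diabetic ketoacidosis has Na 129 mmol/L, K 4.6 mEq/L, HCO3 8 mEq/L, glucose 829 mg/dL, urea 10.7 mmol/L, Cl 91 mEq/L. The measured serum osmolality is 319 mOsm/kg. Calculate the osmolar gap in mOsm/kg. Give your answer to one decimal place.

Calculated osmolality = 2·Na + glucose/18 + urea
= 2·129 + 829/18 + 10.7
= 258 + 46.06 + 10.70
= 314.76 mOsm/kg ≈ 314.8 mOsm/kg
Osmolar gap = measured − calculated = 319 − 314.8 = 4.2 mOsm/kg

4.2 mOsm/kg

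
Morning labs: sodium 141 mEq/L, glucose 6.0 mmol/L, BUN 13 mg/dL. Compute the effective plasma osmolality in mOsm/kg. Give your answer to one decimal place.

Effective osmolality excludes urea (freely permeant across cell membranes):
2·Na + glucose
= 2·141 + 6
= 282 + 6
= 288 mOsm/kg

288.0 mOsm/kg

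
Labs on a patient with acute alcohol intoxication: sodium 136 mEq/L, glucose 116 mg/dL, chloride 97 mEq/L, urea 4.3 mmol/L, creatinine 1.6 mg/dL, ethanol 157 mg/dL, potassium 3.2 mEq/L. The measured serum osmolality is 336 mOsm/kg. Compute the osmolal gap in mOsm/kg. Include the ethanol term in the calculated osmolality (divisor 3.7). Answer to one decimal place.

10.8 mOsm/kg

Calculated osmolality = 2·Na + glucose/18 + urea + ethanol/3.7
= 2·136 + 116/18 + 4.3 + 157/3.7
= 272 + 6.44 + 4.30 + 42.43
= 325.17 mOsm/kg ≈ 325.2 mOsm/kg
Osmolar gap = measured − calculated = 336 − 325.2 = 10.8 mOsm/kg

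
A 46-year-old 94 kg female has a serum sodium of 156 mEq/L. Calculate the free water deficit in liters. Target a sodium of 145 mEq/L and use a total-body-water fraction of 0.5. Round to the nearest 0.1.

3.6 L

TBW = 0.5 · 94 = 47 L
Free water deficit = TBW · (Na/145 − 1)
= 47 · (156/145 − 1)
= 47 · 0.0759
= 3.57 L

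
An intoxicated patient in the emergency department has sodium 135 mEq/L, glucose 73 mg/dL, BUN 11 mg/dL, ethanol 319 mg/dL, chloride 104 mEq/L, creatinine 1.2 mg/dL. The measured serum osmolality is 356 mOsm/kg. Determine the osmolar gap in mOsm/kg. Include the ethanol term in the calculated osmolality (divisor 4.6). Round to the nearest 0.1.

8.7 mOsm/kg

Calculated osmolality = 2·Na + glucose/18 + BUN/2.8 + ethanol/4.6
= 2·135 + 73/18 + 11/2.8 + 319/4.6
= 270 + 4.06 + 3.93 + 69.35
= 347.34 mOsm/kg ≈ 347.3 mOsm/kg
Osmolar gap = measured − calculated = 356 − 347.3 = 8.7 mOsm/kg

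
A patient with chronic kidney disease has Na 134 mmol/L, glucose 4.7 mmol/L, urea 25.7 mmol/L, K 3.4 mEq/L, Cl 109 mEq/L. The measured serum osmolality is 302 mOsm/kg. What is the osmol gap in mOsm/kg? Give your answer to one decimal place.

3.6 mOsm/kg

Calculated osmolality = 2·Na + glucose + urea
= 2·134 + 4.7 + 25.7
= 268 + 4.70 + 25.70
= 298.4 mOsm/kg ≈ 298.4 mOsm/kg
Osmolar gap = measured − calculated = 302 − 298.4 = 3.6 mOsm/kg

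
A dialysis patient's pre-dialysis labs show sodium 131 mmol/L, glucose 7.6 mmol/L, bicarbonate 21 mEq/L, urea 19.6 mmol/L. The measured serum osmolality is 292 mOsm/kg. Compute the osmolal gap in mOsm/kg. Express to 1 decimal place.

2.8 mOsm/kg

Calculated osmolality = 2·Na + glucose + urea
= 2·131 + 7.6 + 19.6
= 262 + 7.60 + 19.60
= 289.2 mOsm/kg ≈ 289.2 mOsm/kg
Osmolar gap = measured − calculated = 292 − 289.2 = 2.8 mOsm/kg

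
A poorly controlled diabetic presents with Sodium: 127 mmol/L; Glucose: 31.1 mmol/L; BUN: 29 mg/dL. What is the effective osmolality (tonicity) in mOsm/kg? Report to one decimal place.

285.1 mOsm/kg

Effective osmolality excludes urea (freely permeant across cell membranes):
2·Na + glucose
= 2·127 + 31.1
= 254 + 31.1
= 285.1 mOsm/kg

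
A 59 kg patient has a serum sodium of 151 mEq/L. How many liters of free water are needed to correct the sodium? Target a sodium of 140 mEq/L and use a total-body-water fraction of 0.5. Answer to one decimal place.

2.3 L

TBW = 0.5 · 59 = 29.5 L
Free water deficit = TBW · (Na/140 − 1)
= 29.5 · (151/140 − 1)
= 29.5 · 0.0786
= 2.32 L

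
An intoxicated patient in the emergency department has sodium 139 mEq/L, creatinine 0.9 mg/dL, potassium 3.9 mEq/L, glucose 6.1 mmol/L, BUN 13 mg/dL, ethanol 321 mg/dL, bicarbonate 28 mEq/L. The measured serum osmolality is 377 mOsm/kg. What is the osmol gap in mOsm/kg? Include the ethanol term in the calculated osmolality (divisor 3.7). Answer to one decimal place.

Calculated osmolality = 2·Na + glucose + BUN/2.8 + ethanol/3.7
= 2·139 + 6.1 + 13/2.8 + 321/3.7
= 278 + 6.10 + 4.64 + 86.76
= 375.5 mOsm/kg ≈ 375.5 mOsm/kg
Osmolar gap = measured − calculated = 377 − 375.5 = 1.5 mOsm/kg

1.5 mOsm/kg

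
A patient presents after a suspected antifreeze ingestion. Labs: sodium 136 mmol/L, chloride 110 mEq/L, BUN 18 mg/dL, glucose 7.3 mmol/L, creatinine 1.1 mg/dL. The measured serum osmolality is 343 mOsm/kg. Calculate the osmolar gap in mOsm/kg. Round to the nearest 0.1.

57.3 mOsm/kg

Calculated osmolality = 2·Na + glucose + BUN/2.8
= 2·136 + 7.3 + 18/2.8
= 272 + 7.30 + 6.43
= 285.73 mOsm/kg ≈ 285.7 mOsm/kg
Osmolar gap = measured − calculated = 343 − 285.7 = 57.3 mOsm/kg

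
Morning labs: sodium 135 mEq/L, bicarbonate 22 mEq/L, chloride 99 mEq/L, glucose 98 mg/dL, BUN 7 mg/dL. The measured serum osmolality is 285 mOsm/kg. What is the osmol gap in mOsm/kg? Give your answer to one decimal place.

7.1 mOsm/kg

Calculated osmolality = 2·Na + glucose/18 + BUN/2.8
= 2·135 + 98/18 + 7/2.8
= 270 + 5.44 + 2.50
= 277.94 mOsm/kg ≈ 277.9 mOsm/kg
Osmolar gap = measured − calculated = 285 − 277.9 = 7.1 mOsm/kg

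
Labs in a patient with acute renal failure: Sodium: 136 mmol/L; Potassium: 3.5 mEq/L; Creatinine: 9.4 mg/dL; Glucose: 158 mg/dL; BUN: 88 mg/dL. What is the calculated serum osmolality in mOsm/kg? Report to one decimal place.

Calculated osmolality = 2·Na + glucose/18 + BUN/2.8
= 2·136 + 158/18 + 88/2.8
= 272 + 8.78 + 31.43
= 312.21 mOsm/kg

312.2 mOsm/kg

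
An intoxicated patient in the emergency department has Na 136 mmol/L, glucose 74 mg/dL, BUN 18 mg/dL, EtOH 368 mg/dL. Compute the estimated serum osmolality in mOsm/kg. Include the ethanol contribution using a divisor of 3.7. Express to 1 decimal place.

382.0 mOsm/kg

Calculated osmolality = 2·Na + glucose/18 + BUN/2.8 + ethanol/3.7
= 2·136 + 74/18 + 18/2.8 + 368/3.7
= 272 + 4.11 + 6.43 + 99.46
= 382 mOsm/kg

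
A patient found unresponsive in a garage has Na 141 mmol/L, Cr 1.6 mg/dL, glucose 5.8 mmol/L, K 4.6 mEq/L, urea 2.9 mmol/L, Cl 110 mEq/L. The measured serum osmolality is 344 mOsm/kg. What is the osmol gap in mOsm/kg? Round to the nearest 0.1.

53.3 mOsm/kg

Calculated osmolality = 2·Na + glucose + urea
= 2·141 + 5.8 + 2.9
= 282 + 5.80 + 2.90
= 290.7 mOsm/kg ≈ 290.7 mOsm/kg
Osmolar gap = measured − calculated = 344 − 290.7 = 53.3 mOsm/kg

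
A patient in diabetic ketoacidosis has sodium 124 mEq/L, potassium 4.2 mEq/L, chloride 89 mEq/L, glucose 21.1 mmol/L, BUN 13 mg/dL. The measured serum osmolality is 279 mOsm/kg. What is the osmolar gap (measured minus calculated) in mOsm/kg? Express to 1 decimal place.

Calculated osmolality = 2·Na + glucose + BUN/2.8
= 2·124 + 21.1 + 13/2.8
= 248 + 21.10 + 4.64
= 273.74 mOsm/kg ≈ 273.7 mOsm/kg
Osmolar gap = measured − calculated = 279 − 273.7 = 5.3 mOsm/kg

5.3 mOsm/kg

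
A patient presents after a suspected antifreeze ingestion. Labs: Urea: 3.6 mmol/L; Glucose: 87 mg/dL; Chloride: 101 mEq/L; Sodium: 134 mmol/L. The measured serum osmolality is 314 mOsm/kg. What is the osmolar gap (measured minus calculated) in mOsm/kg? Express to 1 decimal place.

37.6 mOsm/kg

Calculated osmolality = 2·Na + glucose/18 + urea
= 2·134 + 87/18 + 3.6
= 268 + 4.83 + 3.60
= 276.43 mOsm/kg ≈ 276.4 mOsm/kg
Osmolar gap = measured − calculated = 314 − 276.4 = 37.6 mOsm/kg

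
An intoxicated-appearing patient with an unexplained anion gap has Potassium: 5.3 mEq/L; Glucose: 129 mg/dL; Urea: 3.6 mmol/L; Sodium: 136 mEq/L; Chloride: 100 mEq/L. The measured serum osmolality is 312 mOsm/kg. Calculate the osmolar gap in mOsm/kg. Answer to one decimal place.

Calculated osmolality = 2·Na + glucose/18 + urea
= 2·136 + 129/18 + 3.6
= 272 + 7.17 + 3.60
= 282.77 mOsm/kg ≈ 282.8 mOsm/kg
Osmolar gap = measured − calculated = 312 − 282.8 = 29.2 mOsm/kg

29.2 mOsm/kg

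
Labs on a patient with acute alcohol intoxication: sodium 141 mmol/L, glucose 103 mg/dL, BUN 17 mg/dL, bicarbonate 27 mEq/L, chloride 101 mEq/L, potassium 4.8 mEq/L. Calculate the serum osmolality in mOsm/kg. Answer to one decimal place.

Calculated osmolality = 2·Na + glucose/18 + BUN/2.8
= 2·141 + 103/18 + 17/2.8
= 282 + 5.72 + 6.07
= 293.79 mOsm/kg

293.8 mOsm/kg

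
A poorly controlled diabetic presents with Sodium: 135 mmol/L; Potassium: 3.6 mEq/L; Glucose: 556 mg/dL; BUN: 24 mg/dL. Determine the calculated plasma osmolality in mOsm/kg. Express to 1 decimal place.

309.5 mOsm/kg

Calculated osmolality = 2·Na + glucose/18 + BUN/2.8
= 2·135 + 556/18 + 24/2.8
= 270 + 30.89 + 8.57
= 309.46 mOsm/kg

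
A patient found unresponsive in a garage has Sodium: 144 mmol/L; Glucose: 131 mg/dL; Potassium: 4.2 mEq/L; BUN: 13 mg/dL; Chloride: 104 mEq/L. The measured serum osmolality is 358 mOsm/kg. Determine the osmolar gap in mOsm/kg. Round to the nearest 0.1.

Calculated osmolality = 2·Na + glucose/18 + BUN/2.8
= 2·144 + 131/18 + 13/2.8
= 288 + 7.28 + 4.64
= 299.92 mOsm/kg ≈ 299.9 mOsm/kg
Osmolar gap = measured − calculated = 358 − 299.9 = 58.1 mOsm/kg

58.1 mOsm/kg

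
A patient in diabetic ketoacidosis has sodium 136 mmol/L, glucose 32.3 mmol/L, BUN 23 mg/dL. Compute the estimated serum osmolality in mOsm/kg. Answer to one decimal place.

312.5 mOsm/kg

Calculated osmolality = 2·Na + glucose + BUN/2.8
= 2·136 + 32.3 + 23/2.8
= 272 + 32.30 + 8.21
= 312.51 mOsm/kg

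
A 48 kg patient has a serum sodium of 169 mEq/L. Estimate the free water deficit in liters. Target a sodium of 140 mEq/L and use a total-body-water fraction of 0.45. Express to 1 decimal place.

4.5 L

TBW = 0.45 · 48 = 21.6 L
Free water deficit = TBW · (Na/140 − 1)
= 21.6 · (169/140 − 1)
= 21.6 · 0.2071
= 4.47 L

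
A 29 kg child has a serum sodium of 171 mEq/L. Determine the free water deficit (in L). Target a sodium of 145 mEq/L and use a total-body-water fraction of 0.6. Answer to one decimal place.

3.1 L

TBW = 0.6 · 29 = 17.4 L
Free water deficit = TBW · (Na/145 − 1)
= 17.4 · (171/145 − 1)
= 17.4 · 0.1793
= 3.12 L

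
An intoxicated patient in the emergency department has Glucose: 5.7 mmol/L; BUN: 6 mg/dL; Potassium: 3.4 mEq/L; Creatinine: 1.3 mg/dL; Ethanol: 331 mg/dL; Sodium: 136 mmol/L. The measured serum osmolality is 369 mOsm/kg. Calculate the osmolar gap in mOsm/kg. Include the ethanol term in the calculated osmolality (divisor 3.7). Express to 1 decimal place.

Calculated osmolality = 2·Na + glucose + BUN/2.8 + ethanol/3.7
= 2·136 + 5.7 + 6/2.8 + 331/3.7
= 272 + 5.70 + 2.14 + 89.46
= 369.3 mOsm/kg ≈ 369.3 mOsm/kg
Osmolar gap = measured − calculated = 369 − 369.3 = -0.3 mOsm/kg

-0.3 mOsm/kg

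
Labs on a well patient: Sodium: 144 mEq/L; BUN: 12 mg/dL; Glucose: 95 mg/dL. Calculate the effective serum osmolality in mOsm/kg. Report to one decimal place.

Effective osmolality excludes urea (freely permeant across cell membranes):
2·Na + glucose/18
= 2·144 + 95/18
= 288 + 5.28
= 293.28 mOsm/kg

293.3 mOsm/kg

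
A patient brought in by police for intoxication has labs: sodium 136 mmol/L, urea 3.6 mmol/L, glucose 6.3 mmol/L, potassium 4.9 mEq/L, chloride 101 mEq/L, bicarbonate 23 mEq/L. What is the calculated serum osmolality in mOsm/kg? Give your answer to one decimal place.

Calculated osmolality = 2·Na + glucose + urea
= 2·136 + 6.3 + 3.6
= 272 + 6.30 + 3.60
= 281.9 mOsm/kg

281.9 mOsm/kg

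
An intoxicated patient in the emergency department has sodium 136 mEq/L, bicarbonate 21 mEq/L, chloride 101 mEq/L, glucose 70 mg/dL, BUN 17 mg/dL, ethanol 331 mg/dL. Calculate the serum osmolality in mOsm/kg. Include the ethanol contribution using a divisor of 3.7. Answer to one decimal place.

Calculated osmolality = 2·Na + glucose/18 + BUN/2.8 + ethanol/3.7
= 2·136 + 70/18 + 17/2.8 + 331/3.7
= 272 + 3.89 + 6.07 + 89.46
= 371.42 mOsm/kg

371.4 mOsm/kg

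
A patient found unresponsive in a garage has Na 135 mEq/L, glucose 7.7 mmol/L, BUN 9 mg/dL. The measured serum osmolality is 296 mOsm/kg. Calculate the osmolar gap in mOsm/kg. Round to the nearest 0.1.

15.1 mOsm/kg

Calculated osmolality = 2·Na + glucose + BUN/2.8
= 2·135 + 7.7 + 9/2.8
= 270 + 7.70 + 3.21
= 280.91 mOsm/kg ≈ 280.9 mOsm/kg
Osmolar gap = measured − calculated = 296 − 280.9 = 15.1 mOsm/kg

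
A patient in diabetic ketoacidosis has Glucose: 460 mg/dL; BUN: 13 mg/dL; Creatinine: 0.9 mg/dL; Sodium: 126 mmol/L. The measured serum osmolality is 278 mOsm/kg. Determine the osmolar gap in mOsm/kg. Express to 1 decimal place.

-4.2 mOsm/kg

Calculated osmolality = 2·Na + glucose/18 + BUN/2.8
= 2·126 + 460/18 + 13/2.8
= 252 + 25.56 + 4.64
= 282.2 mOsm/kg ≈ 282.2 mOsm/kg
Osmolar gap = measured − calculated = 278 − 282.2 = -4.2 mOsm/kg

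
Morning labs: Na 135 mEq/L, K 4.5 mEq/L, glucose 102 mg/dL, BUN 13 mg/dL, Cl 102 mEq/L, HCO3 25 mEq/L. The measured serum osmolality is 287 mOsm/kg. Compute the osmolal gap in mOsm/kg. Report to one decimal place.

6.7 mOsm/kg

Calculated osmolality = 2·Na + glucose/18 + BUN/2.8
= 2·135 + 102/18 + 13/2.8
= 270 + 5.67 + 4.64
= 280.31 mOsm/kg ≈ 280.3 mOsm/kg
Osmolar gap = measured − calculated = 287 − 280.3 = 6.7 mOsm/kg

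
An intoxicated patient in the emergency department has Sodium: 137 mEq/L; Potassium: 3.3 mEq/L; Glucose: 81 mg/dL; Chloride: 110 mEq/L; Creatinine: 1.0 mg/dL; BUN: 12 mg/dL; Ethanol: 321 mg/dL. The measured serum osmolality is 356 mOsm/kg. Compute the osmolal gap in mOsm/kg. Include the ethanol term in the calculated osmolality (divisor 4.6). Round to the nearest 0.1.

Calculated osmolality = 2·Na + glucose/18 + BUN/2.8 + ethanol/4.6
= 2·137 + 81/18 + 12/2.8 + 321/4.6
= 274 + 4.50 + 4.29 + 69.78
= 352.57 mOsm/kg ≈ 352.6 mOsm/kg
Osmolar gap = measured − calculated = 356 − 352.6 = 3.4 mOsm/kg

3.4 mOsm/kg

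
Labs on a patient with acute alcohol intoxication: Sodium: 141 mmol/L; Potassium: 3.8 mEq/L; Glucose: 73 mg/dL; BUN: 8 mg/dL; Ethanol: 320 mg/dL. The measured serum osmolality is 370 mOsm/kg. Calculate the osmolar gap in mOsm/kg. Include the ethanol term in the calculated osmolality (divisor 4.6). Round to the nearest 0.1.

Calculated osmolality = 2·Na + glucose/18 + BUN/2.8 + ethanol/4.6
= 2·141 + 73/18 + 8/2.8 + 320/4.6
= 282 + 4.06 + 2.86 + 69.57
= 358.49 mOsm/kg ≈ 358.5 mOsm/kg
Osmolar gap = measured − calculated = 370 − 358.5 = 11.5 mOsm/kg

11.5 mOsm/kg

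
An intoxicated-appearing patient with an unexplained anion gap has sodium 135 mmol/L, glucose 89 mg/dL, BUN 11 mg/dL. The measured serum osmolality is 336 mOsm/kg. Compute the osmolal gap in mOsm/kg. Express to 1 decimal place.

57.1 mOsm/kg

Calculated osmolality = 2·Na + glucose/18 + BUN/2.8
= 2·135 + 89/18 + 11/2.8
= 270 + 4.94 + 3.93
= 278.87 mOsm/kg ≈ 278.9 mOsm/kg
Osmolar gap = measured − calculated = 336 − 278.9 = 57.1 mOsm/kg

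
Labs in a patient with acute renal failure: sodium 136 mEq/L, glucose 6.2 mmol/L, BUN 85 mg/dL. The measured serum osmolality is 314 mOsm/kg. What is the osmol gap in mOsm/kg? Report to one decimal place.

Calculated osmolality = 2·Na + glucose + BUN/2.8
= 2·136 + 6.2 + 85/2.8
= 272 + 6.20 + 30.36
= 308.56 mOsm/kg ≈ 308.6 mOsm/kg
Osmolar gap = measured − calculated = 314 − 308.6 = 5.4 mOsm/kg

5.4 mOsm/kg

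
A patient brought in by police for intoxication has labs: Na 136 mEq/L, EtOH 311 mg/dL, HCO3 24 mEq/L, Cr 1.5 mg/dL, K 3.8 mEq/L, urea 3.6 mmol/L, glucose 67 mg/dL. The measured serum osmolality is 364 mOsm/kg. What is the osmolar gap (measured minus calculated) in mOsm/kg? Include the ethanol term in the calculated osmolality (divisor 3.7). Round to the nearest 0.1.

Calculated osmolality = 2·Na + glucose/18 + urea + ethanol/3.7
= 2·136 + 67/18 + 3.6 + 311/3.7
= 272 + 3.72 + 3.60 + 84.05
= 363.37 mOsm/kg ≈ 363.4 mOsm/kg
Osmolar gap = measured − calculated = 364 − 363.4 = 0.6 mOsm/kg

0.6 mOsm/kg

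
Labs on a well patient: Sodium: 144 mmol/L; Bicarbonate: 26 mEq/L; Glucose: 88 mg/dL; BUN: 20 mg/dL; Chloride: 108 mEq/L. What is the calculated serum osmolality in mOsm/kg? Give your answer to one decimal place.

300.0 mOsm/kg

Calculated osmolality = 2·Na + glucose/18 + BUN/2.8
= 2·144 + 88/18 + 20/2.8
= 288 + 4.89 + 7.14
= 300.03 mOsm/kg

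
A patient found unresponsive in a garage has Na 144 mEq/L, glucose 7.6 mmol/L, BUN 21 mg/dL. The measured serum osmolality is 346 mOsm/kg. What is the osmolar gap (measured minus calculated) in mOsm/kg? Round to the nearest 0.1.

Calculated osmolality = 2·Na + glucose + BUN/2.8
= 2·144 + 7.6 + 21/2.8
= 288 + 7.60 + 7.50
= 303.1 mOsm/kg ≈ 303.1 mOsm/kg
Osmolar gap = measured − calculated = 346 − 303.1 = 42.9 mOsm/kg

42.9 mOsm/kg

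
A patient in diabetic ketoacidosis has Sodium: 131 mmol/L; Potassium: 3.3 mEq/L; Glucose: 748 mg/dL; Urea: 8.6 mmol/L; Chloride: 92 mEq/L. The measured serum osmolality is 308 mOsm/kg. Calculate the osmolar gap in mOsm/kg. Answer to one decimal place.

-4.2 mOsm/kg

Calculated osmolality = 2·Na + glucose/18 + urea
= 2·131 + 748/18 + 8.6
= 262 + 41.56 + 8.60
= 312.16 mOsm/kg ≈ 312.2 mOsm/kg
Osmolar gap = measured − calculated = 308 − 312.2 = -4.2 mOsm/kg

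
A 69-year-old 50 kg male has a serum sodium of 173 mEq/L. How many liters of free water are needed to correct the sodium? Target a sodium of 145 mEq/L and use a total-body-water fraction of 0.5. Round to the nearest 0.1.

4.8 L

TBW = 0.5 · 50 = 25 L
Free water deficit = TBW · (Na/145 − 1)
= 25 · (173/145 − 1)
= 25 · 0.1931
= 4.83 L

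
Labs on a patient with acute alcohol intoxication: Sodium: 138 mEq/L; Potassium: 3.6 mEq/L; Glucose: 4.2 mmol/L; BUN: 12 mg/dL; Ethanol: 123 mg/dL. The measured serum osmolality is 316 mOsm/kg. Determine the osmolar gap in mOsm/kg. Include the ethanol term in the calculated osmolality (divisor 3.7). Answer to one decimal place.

-1.7 mOsm/kg

Calculated osmolality = 2·Na + glucose + BUN/2.8 + ethanol/3.7
= 2·138 + 4.2 + 12/2.8 + 123/3.7
= 276 + 4.20 + 4.29 + 33.24
= 317.73 mOsm/kg ≈ 317.7 mOsm/kg
Osmolar gap = measured − calculated = 316 − 317.7 = -1.7 mOsm/kg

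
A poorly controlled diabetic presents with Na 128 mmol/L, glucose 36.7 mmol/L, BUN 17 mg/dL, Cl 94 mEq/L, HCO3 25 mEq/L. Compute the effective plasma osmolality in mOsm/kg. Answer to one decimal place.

Effective osmolality excludes urea (freely permeant across cell membranes):
2·Na + glucose
= 2·128 + 36.7
= 256 + 36.7
= 292.7 mOsm/kg

292.7 mOsm/kg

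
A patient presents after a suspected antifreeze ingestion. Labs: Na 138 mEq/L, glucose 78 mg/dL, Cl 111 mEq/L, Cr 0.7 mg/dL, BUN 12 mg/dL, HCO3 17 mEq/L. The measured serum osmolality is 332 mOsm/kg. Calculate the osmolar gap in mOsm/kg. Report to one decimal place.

Calculated osmolality = 2·Na + glucose/18 + BUN/2.8
= 2·138 + 78/18 + 12/2.8
= 276 + 4.33 + 4.29
= 284.62 mOsm/kg ≈ 284.6 mOsm/kg
Osmolar gap = measured − calculated = 332 − 284.6 = 47.4 mOsm/kg

47.4 mOsm/kg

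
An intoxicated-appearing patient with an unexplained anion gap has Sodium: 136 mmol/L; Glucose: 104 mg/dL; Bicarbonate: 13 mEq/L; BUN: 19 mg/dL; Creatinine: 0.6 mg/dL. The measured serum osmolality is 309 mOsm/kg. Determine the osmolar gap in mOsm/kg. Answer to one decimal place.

24.4 mOsm/kg

Calculated osmolality = 2·Na + glucose/18 + BUN/2.8
= 2·136 + 104/18 + 19/2.8
= 272 + 5.78 + 6.79
= 284.57 mOsm/kg ≈ 284.6 mOsm/kg
Osmolar gap = measured − calculated = 309 − 284.6 = 24.4 mOsm/kg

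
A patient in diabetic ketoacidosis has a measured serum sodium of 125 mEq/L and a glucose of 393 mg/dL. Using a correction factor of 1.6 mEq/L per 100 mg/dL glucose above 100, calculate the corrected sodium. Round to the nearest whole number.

130 mEq/L

Corrected Na = measured Na + 1.6 · (glucose − 100)/100
= 125 + 1.6 · (393 − 100)/100
= 125 + 4.7
= 129.7 mEq/L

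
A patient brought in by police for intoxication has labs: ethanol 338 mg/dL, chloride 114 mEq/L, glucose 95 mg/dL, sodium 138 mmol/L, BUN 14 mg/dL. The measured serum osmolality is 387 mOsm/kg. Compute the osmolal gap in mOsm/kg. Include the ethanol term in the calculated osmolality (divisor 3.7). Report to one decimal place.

Calculated osmolality = 2·Na + glucose/18 + BUN/2.8 + ethanol/3.7
= 2·138 + 95/18 + 14/2.8 + 338/3.7
= 276 + 5.28 + 5 + 91.35
= 377.63 mOsm/kg ≈ 377.6 mOsm/kg
Osmolar gap = measured − calculated = 387 − 377.6 = 9.4 mOsm/kg

9.4 mOsm/kg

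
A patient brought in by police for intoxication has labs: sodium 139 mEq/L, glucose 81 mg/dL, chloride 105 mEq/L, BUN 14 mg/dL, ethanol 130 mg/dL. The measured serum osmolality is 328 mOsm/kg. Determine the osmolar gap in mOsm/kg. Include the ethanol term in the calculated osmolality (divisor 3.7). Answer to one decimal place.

Calculated osmolality = 2·Na + glucose/18 + BUN/2.8 + ethanol/3.7
= 2·139 + 81/18 + 14/2.8 + 130/3.7
= 278 + 4.50 + 5 + 35.14
= 322.64 mOsm/kg ≈ 322.6 mOsm/kg
Osmolar gap = measured − calculated = 328 − 322.6 = 5.4 mOsm/kg

5.4 mOsm/kg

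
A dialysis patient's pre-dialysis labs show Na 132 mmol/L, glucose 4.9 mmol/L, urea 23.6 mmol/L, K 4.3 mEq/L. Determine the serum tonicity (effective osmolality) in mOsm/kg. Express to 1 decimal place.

Effective osmolality excludes urea (freely permeant across cell membranes):
2·Na + glucose
= 2·132 + 4.9
= 264 + 4.9
= 268.9 mOsm/kg

268.9 mOsm/kg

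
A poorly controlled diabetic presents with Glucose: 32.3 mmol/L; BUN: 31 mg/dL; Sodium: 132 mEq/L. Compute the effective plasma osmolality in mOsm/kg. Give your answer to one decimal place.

296.3 mOsm/kg

Effective osmolality excludes urea (freely permeant across cell membranes):
2·Na + glucose
= 2·132 + 32.3
= 264 + 32.3
= 296.3 mOsm/kg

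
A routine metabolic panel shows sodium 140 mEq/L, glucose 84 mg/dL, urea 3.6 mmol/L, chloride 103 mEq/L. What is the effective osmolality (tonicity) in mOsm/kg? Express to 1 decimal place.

284.7 mOsm/kg

Effective osmolality excludes urea (freely permeant across cell membranes):
2·Na + glucose/18
= 2·140 + 84/18
= 280 + 4.67
= 284.67 mOsm/kg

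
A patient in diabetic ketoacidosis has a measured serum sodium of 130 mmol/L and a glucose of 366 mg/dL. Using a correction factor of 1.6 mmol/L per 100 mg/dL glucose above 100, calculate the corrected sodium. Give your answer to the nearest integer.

Corrected Na = measured Na + 1.6 · (glucose − 100)/100
= 130 + 1.6 · (366 − 100)/100
= 130 + 4.3
= 134.3 mmol/L

134 mmol/L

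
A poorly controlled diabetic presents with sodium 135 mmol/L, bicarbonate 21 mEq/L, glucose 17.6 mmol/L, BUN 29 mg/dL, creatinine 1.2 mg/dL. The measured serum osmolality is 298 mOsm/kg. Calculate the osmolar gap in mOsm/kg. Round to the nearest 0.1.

0.0 mOsm/kg

Calculated osmolality = 2·Na + glucose + BUN/2.8
= 2·135 + 17.6 + 29/2.8
= 270 + 17.60 + 10.36
= 297.96 mOsm/kg ≈ 298.0 mOsm/kg
Osmolar gap = measured − calculated = 298 − 298.0 = 0.0 mOsm/kg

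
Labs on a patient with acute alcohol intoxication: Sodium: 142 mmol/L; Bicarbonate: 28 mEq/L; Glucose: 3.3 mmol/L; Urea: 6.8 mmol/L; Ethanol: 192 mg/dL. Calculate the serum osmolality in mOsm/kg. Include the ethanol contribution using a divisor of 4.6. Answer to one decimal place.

Calculated osmolality = 2·Na + glucose + urea + ethanol/4.6
= 2·142 + 3.3 + 6.8 + 192/4.6
= 284 + 3.30 + 6.80 + 41.74
= 335.84 mOsm/kg

335.8 mOsm/kg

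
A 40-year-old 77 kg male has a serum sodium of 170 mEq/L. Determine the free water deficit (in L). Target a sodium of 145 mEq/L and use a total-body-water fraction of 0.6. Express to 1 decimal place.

TBW = 0.6 · 77 = 46.2 L
Free water deficit = TBW · (Na/145 − 1)
= 46.2 · (170/145 − 1)
= 46.2 · 0.1724
= 7.96 L

8.0 L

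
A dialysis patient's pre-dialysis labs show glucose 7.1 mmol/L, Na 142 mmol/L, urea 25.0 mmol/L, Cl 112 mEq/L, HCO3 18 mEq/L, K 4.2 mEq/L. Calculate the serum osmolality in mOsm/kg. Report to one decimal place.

Calculated osmolality = 2·Na + glucose + urea
= 2·142 + 7.1 + 25
= 284 + 7.10 + 25
= 316.1 mOsm/kg

316.1 mOsm/kg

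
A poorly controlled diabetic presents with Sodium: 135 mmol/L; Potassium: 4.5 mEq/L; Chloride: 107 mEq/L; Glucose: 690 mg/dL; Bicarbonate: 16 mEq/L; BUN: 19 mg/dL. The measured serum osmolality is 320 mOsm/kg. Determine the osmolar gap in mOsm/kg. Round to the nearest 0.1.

Calculated osmolality = 2·Na + glucose/18 + BUN/2.8
= 2·135 + 690/18 + 19/2.8
= 270 + 38.33 + 6.79
= 315.12 mOsm/kg ≈ 315.1 mOsm/kg
Osmolar gap = measured − calculated = 320 − 315.1 = 4.9 mOsm/kg

4.9 mOsm/kg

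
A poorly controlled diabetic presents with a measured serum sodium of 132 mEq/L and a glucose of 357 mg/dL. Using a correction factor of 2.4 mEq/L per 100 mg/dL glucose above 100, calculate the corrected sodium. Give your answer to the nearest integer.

138 mEq/L

Corrected Na = measured Na + 2.4 · (glucose − 100)/100
= 132 + 2.4 · (357 − 100)/100
= 132 + 6.2
= 138.2 mEq/L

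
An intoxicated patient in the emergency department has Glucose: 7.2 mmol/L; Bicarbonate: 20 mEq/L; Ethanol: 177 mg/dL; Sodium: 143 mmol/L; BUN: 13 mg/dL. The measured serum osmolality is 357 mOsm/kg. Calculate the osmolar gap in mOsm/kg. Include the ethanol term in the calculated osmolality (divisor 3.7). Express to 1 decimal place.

11.3 mOsm/kg

Calculated osmolality = 2·Na + glucose + BUN/2.8 + ethanol/3.7
= 2·143 + 7.2 + 13/2.8 + 177/3.7
= 286 + 7.20 + 4.64 + 47.84
= 345.68 mOsm/kg ≈ 345.7 mOsm/kg
Osmolar gap = measured − calculated = 357 − 345.7 = 11.3 mOsm/kg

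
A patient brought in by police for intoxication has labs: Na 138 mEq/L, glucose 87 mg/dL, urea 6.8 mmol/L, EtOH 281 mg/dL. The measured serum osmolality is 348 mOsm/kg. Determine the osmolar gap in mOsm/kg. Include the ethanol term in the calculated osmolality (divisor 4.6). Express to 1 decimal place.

Calculated osmolality = 2·Na + glucose/18 + urea + ethanol/4.6
= 2·138 + 87/18 + 6.8 + 281/4.6
= 276 + 4.83 + 6.80 + 61.09
= 348.72 mOsm/kg ≈ 348.7 mOsm/kg
Osmolar gap = measured − calculated = 348 − 348.7 = -0.7 mOsm/kg

-0.7 mOsm/kg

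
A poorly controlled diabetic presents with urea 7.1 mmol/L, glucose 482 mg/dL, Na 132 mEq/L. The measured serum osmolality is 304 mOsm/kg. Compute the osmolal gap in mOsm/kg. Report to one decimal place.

6.1 mOsm/kg

Calculated osmolality = 2·Na + glucose/18 + urea
= 2·132 + 482/18 + 7.1
= 264 + 26.78 + 7.10
= 297.88 mOsm/kg ≈ 297.9 mOsm/kg
Osmolar gap = measured − calculated = 304 − 297.9 = 6.1 mOsm/kg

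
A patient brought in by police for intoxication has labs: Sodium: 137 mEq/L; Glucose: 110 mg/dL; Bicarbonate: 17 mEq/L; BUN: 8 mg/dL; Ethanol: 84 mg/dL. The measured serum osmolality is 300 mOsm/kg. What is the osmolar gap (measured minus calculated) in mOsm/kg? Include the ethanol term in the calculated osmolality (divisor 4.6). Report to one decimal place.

-1.2 mOsm/kg

Calculated osmolality = 2·Na + glucose/18 + BUN/2.8 + ethanol/4.6
= 2·137 + 110/18 + 8/2.8 + 84/4.6
= 274 + 6.11 + 2.86 + 18.26
= 301.23 mOsm/kg ≈ 301.2 mOsm/kg
Osmolar gap = measured − calculated = 300 − 301.2 = -1.2 mOsm/kg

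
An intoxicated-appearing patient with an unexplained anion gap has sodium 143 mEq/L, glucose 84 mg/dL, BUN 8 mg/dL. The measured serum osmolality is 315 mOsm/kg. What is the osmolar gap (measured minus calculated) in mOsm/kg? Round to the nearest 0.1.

21.5 mOsm/kg

Calculated osmolality = 2·Na + glucose/18 + BUN/2.8
= 2·143 + 84/18 + 8/2.8
= 286 + 4.67 + 2.86
= 293.53 mOsm/kg ≈ 293.5 mOsm/kg
Osmolar gap = measured − calculated = 315 − 293.5 = 21.5 mOsm/kg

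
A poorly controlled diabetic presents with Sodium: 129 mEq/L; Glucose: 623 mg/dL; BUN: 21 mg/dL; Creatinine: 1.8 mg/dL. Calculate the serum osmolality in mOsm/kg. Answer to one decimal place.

Calculated osmolality = 2·Na + glucose/18 + BUN/2.8
= 2·129 + 623/18 + 21/2.8
= 258 + 34.61 + 7.50
= 300.11 mOsm/kg

300.1 mOsm/kg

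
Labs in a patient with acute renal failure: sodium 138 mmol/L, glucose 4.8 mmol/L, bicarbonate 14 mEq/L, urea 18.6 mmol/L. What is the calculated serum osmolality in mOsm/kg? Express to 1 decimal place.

Calculated osmolality = 2·Na + glucose + urea
= 2·138 + 4.8 + 18.6
= 276 + 4.80 + 18.60
= 299.4 mOsm/kg

299.4 mOsm/kg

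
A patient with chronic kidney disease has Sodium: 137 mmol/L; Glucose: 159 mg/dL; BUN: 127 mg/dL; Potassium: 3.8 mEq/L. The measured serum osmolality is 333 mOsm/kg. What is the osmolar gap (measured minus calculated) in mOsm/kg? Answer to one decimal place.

Calculated osmolality = 2·Na + glucose/18 + BUN/2.8
= 2·137 + 159/18 + 127/2.8
= 274 + 8.83 + 45.36
= 328.19 mOsm/kg ≈ 328.2 mOsm/kg
Osmolar gap = measured − calculated = 333 − 328.2 = 4.8 mOsm/kg

4.8 mOsm/kg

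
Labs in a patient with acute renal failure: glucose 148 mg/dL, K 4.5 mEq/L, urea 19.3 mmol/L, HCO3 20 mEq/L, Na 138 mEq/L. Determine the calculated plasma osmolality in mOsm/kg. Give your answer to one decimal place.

303.5 mOsm/kg

Calculated osmolality = 2·Na + glucose/18 + urea
= 2·138 + 148/18 + 19.3
= 276 + 8.22 + 19.30
= 303.52 mOsm/kg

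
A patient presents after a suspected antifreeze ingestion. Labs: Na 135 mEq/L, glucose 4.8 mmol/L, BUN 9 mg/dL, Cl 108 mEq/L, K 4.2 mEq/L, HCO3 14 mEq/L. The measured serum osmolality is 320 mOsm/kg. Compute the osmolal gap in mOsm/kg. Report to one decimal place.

Calculated osmolality = 2·Na + glucose + BUN/2.8
= 2·135 + 4.8 + 9/2.8
= 270 + 4.80 + 3.21
= 278.01 mOsm/kg ≈ 278.0 mOsm/kg
Osmolar gap = measured − calculated = 320 − 278.0 = 42.0 mOsm/kg

42.0 mOsm/kg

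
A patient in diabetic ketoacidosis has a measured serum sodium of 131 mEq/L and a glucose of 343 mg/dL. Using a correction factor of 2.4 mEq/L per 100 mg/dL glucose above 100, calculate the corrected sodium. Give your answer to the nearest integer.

137 mEq/L

Corrected Na = measured Na + 2.4 · (glucose − 100)/100
= 131 + 2.4 · (343 − 100)/100
= 131 + 5.8
= 136.8 mEq/L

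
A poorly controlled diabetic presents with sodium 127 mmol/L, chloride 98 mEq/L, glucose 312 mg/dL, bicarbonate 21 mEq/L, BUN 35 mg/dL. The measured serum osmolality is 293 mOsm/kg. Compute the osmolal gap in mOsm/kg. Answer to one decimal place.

9.2 mOsm/kg

Calculated osmolality = 2·Na + glucose/18 + BUN/2.8
= 2·127 + 312/18 + 35/2.8
= 254 + 17.33 + 12.50
= 283.83 mOsm/kg ≈ 283.8 mOsm/kg
Osmolar gap = measured − calculated = 293 − 283.8 = 9.2 mOsm/kg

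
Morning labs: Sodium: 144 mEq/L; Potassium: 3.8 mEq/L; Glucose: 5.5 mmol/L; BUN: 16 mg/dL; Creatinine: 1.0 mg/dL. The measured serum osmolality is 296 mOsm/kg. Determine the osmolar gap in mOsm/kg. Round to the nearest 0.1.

-3.2 mOsm/kg

Calculated osmolality = 2·Na + glucose + BUN/2.8
= 2·144 + 5.5 + 16/2.8
= 288 + 5.50 + 5.71
= 299.21 mOsm/kg ≈ 299.2 mOsm/kg
Osmolar gap = measured − calculated = 296 − 299.2 = -3.2 mOsm/kg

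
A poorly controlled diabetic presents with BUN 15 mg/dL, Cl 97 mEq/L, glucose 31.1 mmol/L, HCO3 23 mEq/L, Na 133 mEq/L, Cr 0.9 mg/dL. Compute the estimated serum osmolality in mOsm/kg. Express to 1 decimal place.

302.5 mOsm/kg

Calculated osmolality = 2·Na + glucose + BUN/2.8
= 2·133 + 31.1 + 15/2.8
= 266 + 31.10 + 5.36
= 302.46 mOsm/kg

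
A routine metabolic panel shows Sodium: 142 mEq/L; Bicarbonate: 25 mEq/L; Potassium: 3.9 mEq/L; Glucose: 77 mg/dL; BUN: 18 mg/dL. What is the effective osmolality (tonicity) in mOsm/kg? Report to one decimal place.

288.3 mOsm/kg

Effective osmolality excludes urea (freely permeant across cell membranes):
2·Na + glucose/18
= 2·142 + 77/18
= 284 + 4.28
= 288.28 mOsm/kg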